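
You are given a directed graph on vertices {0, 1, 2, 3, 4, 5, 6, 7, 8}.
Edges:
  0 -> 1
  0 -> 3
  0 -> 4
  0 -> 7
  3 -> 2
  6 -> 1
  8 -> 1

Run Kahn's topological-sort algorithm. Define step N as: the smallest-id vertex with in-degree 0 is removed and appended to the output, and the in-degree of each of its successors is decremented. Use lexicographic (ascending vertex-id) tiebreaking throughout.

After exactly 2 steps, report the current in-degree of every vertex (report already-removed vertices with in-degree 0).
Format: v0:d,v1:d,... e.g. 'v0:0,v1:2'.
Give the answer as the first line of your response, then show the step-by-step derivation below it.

v0:0,v1:2,v2:0,v3:0,v4:0,v5:0,v6:0,v7:0,v8:0

step 1: output 0; order=[0]; indeg=(0,2,1,0,0,0,0,0,0)
step 2: output 3; order=[0,3]; indeg=(0,2,0,0,0,0,0,0,0)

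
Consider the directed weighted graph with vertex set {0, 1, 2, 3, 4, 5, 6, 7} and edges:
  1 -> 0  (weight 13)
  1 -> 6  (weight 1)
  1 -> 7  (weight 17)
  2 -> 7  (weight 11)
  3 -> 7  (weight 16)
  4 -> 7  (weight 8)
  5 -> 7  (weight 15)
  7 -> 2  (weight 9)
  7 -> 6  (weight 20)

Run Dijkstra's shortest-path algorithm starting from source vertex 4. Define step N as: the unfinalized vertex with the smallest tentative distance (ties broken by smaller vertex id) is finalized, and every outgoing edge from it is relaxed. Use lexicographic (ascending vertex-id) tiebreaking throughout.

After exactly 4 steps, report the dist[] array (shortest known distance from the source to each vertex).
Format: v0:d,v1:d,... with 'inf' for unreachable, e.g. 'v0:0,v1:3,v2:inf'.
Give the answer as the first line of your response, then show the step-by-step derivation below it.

v0:inf,v1:inf,v2:17,v3:inf,v4:0,v5:inf,v6:28,v7:8

step 1: dist = v0:inf,v1:inf,v2:inf,v3:inf,v4:0,v5:inf,v6:inf,v7:8
step 2: dist = v0:inf,v1:inf,v2:17,v3:inf,v4:0,v5:inf,v6:28,v7:8
step 3: dist = v0:inf,v1:inf,v2:17,v3:inf,v4:0,v5:inf,v6:28,v7:8
step 4: dist = v0:inf,v1:inf,v2:17,v3:inf,v4:0,v5:inf,v6:28,v7:8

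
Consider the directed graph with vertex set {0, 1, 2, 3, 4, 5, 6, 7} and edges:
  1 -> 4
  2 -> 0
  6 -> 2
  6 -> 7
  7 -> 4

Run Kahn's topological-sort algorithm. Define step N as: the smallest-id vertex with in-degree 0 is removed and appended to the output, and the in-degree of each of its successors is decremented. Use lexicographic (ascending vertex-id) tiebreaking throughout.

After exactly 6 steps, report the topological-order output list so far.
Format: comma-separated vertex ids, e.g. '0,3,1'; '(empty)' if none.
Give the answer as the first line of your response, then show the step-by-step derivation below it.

1,3,5,6,2,0

step 1: output 1; order=[1]; indeg=(1,0,1,0,1,0,0,1)
step 2: output 3; order=[1,3]; indeg=(1,0,1,0,1,0,0,1)
step 3: output 5; order=[1,3,5]; indeg=(1,0,1,0,1,0,0,1)
step 4: output 6; order=[1,3,5,6]; indeg=(1,0,0,0,1,0,0,0)
step 5: output 2; order=[1,3,5,6,2]; indeg=(0,0,0,0,1,0,0,0)
step 6: output 0; order=[1,3,5,6,2,0]; indeg=(0,0,0,0,1,0,0,0)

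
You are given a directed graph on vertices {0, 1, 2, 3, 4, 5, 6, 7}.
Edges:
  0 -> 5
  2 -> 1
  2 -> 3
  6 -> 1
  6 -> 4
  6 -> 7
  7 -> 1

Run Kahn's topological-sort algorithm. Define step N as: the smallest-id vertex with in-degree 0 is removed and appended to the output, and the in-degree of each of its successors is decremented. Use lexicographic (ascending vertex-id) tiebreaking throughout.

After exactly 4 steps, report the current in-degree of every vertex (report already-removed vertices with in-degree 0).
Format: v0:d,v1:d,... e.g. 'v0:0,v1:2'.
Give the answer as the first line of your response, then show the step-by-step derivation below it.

v0:0,v1:2,v2:0,v3:0,v4:1,v5:0,v6:0,v7:1

step 1: output 0; order=[0]; indeg=(0,3,0,1,1,0,0,1)
step 2: output 2; order=[0,2]; indeg=(0,2,0,0,1,0,0,1)
step 3: output 3; order=[0,2,3]; indeg=(0,2,0,0,1,0,0,1)
step 4: output 5; order=[0,2,3,5]; indeg=(0,2,0,0,1,0,0,1)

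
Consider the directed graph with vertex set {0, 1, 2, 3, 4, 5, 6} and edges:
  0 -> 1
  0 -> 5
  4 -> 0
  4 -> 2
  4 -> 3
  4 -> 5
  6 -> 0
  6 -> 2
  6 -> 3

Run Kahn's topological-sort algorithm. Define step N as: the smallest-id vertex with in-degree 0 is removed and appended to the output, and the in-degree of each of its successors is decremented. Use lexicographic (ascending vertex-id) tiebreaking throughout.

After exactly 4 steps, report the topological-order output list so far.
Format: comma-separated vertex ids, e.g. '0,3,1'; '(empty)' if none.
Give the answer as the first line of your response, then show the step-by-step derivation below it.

4,6,0,1

step 1: output 4; order=[4]; indeg=(1,1,1,1,0,1,0)
step 2: output 6; order=[4,6]; indeg=(0,1,0,0,0,1,0)
step 3: output 0; order=[4,6,0]; indeg=(0,0,0,0,0,0,0)
step 4: output 1; order=[4,6,0,1]; indeg=(0,0,0,0,0,0,0)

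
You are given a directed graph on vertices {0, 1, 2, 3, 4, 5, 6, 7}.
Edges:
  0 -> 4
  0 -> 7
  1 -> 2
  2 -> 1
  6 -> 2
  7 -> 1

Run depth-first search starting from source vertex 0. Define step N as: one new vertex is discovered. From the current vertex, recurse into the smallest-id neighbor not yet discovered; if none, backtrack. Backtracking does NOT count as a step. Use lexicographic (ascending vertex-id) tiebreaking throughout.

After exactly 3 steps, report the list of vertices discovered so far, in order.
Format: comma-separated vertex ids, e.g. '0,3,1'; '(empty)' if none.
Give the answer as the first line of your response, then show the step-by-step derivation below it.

0,4,7

step 1: discover 0; path=0; order=0
step 2: discover 4; path=0>4; order=0,4
step 3: discover 7; path=0>7; order=0,4,7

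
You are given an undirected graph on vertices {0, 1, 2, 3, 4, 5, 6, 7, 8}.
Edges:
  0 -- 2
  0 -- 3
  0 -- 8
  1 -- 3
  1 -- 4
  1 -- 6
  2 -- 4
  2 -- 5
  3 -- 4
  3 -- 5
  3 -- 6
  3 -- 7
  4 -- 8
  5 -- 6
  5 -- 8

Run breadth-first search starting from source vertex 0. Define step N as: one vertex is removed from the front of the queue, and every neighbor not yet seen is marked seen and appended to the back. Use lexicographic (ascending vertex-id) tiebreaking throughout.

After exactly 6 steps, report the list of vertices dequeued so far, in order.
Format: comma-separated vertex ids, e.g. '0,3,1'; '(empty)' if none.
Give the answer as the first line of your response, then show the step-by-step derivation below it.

0,2,3,8,4,5

step 1: dequeue 0; queue=[2,3,8]; order=0
step 2: dequeue 2; queue=[3,8,4,5]; order=0,2
step 3: dequeue 3; queue=[8,4,5,1,6,7]; order=0,2,3
step 4: dequeue 8; queue=[4,5,1,6,7]; order=0,2,3,8
step 5: dequeue 4; queue=[5,1,6,7]; order=0,2,3,8,4
step 6: dequeue 5; queue=[1,6,7]; order=0,2,3,8,4,5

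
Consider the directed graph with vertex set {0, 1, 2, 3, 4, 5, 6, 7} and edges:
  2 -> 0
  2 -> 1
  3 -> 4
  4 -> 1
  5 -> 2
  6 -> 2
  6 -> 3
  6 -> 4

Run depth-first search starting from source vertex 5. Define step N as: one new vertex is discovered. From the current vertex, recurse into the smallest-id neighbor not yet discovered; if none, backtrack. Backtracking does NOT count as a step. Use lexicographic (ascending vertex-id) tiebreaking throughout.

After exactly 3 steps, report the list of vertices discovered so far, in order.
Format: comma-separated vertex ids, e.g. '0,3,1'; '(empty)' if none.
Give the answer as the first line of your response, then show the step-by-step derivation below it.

5,2,0

step 1: discover 5; path=5; order=5
step 2: discover 2; path=5>2; order=5,2
step 3: discover 0; path=5>2>0; order=5,2,0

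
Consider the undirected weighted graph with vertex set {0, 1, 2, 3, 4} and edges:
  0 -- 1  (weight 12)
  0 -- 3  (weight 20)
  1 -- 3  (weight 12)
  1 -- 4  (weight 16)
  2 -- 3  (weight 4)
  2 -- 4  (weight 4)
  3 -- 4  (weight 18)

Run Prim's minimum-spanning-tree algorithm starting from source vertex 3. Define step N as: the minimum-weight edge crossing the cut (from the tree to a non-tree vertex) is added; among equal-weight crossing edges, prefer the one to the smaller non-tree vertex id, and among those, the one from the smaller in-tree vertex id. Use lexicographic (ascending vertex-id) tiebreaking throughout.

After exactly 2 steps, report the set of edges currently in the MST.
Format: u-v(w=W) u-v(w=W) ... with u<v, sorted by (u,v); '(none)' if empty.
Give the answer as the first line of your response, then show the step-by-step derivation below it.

2-3(w=4) 2-4(w=4)

step 1: add edge 2-3 (w=4); MST = {2-3(w=4)}
step 2: add edge 2-4 (w=4); MST = {2-3(w=4) 2-4(w=4)}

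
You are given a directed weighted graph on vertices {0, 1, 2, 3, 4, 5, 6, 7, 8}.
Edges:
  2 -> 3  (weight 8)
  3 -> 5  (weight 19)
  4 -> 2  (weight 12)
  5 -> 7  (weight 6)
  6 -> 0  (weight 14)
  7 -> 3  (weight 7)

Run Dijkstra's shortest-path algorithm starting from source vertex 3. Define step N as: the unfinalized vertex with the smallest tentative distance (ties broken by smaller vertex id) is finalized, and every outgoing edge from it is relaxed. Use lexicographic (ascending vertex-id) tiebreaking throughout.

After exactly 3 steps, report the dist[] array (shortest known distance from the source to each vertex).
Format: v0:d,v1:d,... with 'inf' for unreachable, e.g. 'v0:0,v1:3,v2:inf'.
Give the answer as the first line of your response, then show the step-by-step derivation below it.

v0:inf,v1:inf,v2:inf,v3:0,v4:inf,v5:19,v6:inf,v7:25,v8:inf

step 1: dist = v0:inf,v1:inf,v2:inf,v3:0,v4:inf,v5:19,v6:inf,v7:inf,v8:inf
step 2: dist = v0:inf,v1:inf,v2:inf,v3:0,v4:inf,v5:19,v6:inf,v7:25,v8:inf
step 3: dist = v0:inf,v1:inf,v2:inf,v3:0,v4:inf,v5:19,v6:inf,v7:25,v8:inf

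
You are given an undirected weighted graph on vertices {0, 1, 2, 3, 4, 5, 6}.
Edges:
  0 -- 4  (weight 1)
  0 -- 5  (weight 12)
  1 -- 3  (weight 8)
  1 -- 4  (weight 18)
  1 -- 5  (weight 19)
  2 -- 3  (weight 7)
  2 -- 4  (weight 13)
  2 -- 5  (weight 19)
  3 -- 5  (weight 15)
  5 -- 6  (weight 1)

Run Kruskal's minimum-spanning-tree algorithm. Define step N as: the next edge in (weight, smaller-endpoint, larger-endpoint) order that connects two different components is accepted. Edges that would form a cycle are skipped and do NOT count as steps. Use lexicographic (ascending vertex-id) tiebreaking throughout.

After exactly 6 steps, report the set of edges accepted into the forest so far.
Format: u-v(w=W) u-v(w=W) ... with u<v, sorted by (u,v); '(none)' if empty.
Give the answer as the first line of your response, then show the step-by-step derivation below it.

0-4(w=1) 0-5(w=12) 1-3(w=8) 2-3(w=7) 2-4(w=13) 5-6(w=1)

step 1: add edge 0-4 (w=1); MST = {0-4(w=1)}
step 2: add edge 5-6 (w=1); MST = {0-4(w=1) 5-6(w=1)}
step 3: add edge 2-3 (w=7); MST = {0-4(w=1) 2-3(w=7) 5-6(w=1)}
step 4: add edge 1-3 (w=8); MST = {0-4(w=1) 1-3(w=8) 2-3(w=7) 5-6(w=1)}
step 5: add edge 0-5 (w=12); MST = {0-4(w=1) 0-5(w=12) 1-3(w=8) 2-3(w=7) 5-6(w=1)}
step 6: add edge 2-4 (w=13); MST = {0-4(w=1) 0-5(w=12) 1-3(w=8) 2-3(w=7) 2-4(w=13) 5-6(w=1)}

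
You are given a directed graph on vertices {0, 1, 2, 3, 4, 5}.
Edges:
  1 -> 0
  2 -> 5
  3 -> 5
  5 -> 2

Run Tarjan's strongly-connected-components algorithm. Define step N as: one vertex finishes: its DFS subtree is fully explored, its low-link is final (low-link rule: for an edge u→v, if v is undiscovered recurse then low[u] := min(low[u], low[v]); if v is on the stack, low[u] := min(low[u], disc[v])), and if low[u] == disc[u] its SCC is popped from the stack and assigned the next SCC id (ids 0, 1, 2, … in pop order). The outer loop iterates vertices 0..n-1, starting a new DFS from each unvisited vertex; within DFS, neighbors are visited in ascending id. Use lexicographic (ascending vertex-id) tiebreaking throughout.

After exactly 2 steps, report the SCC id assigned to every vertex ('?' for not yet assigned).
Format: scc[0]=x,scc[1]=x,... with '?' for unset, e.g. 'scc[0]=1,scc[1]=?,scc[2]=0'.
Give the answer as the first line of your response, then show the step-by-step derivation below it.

scc[0]=0,scc[1]=1,scc[2]=?,scc[3]=?,scc[4]=?,scc[5]=?

step 1: low=(low[0]=0,low[1]=?,low[2]=?,low[3]=?,low[4]=?,low[5]=?); scc=(scc[0]=0,scc[1]=?,scc[2]=?,scc[3]=?,scc[4]=?,scc[5]=?)
step 2: low=(low[0]=0,low[1]=1,low[2]=?,low[3]=?,low[4]=?,low[5]=?); scc=(scc[0]=0,scc[1]=1,scc[2]=?,scc[3]=?,scc[4]=?,scc[5]=?)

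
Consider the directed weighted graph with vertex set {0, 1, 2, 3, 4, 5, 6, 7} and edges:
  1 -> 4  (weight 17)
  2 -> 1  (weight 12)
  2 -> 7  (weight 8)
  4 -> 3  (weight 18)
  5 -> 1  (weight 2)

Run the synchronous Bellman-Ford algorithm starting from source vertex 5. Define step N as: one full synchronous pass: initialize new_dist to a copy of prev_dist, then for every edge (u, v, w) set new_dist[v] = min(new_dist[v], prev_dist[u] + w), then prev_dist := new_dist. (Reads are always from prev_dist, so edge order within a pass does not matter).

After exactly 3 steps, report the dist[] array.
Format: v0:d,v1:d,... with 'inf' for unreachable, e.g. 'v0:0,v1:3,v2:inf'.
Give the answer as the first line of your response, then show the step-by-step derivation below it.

v0:inf,v1:2,v2:inf,v3:37,v4:19,v5:0,v6:inf,v7:inf

step 1: dist = v0:inf,v1:2,v2:inf,v3:inf,v4:inf,v5:0,v6:inf,v7:inf
step 2: dist = v0:inf,v1:2,v2:inf,v3:inf,v4:19,v5:0,v6:inf,v7:inf
step 3: dist = v0:inf,v1:2,v2:inf,v3:37,v4:19,v5:0,v6:inf,v7:inf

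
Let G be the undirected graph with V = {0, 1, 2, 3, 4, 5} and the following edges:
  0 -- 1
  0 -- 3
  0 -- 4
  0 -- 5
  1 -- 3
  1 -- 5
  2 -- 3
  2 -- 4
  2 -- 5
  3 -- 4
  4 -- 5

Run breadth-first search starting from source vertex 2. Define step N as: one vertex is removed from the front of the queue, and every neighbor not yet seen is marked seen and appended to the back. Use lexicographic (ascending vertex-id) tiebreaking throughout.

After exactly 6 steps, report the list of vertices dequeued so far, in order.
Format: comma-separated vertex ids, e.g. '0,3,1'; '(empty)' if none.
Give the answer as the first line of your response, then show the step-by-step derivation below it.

2,3,4,5,0,1

step 1: dequeue 2; queue=[3,4,5]; order=2
step 2: dequeue 3; queue=[4,5,0,1]; order=2,3
step 3: dequeue 4; queue=[5,0,1]; order=2,3,4
step 4: dequeue 5; queue=[0,1]; order=2,3,4,5
step 5: dequeue 0; queue=[1]; order=2,3,4,5,0
step 6: dequeue 1; queue=[(empty)]; order=2,3,4,5,0,1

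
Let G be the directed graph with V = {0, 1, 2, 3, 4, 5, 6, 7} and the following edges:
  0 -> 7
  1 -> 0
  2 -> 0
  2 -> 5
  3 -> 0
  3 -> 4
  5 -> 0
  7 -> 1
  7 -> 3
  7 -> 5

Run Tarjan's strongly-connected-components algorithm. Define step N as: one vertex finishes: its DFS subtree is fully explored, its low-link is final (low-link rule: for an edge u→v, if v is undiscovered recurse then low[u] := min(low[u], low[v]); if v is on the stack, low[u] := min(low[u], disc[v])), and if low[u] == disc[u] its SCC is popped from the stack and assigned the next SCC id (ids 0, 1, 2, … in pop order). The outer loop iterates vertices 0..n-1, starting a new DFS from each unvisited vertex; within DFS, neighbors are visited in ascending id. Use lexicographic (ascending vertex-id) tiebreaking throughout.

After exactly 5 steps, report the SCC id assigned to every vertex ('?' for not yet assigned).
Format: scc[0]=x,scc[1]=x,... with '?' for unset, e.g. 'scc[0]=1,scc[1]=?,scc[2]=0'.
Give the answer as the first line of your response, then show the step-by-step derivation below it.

scc[0]=?,scc[1]=?,scc[2]=?,scc[3]=?,scc[4]=0,scc[5]=?,scc[6]=?,scc[7]=?

step 1: low=(low[0]=0,low[1]=0,low[2]=?,low[3]=?,low[4]=?,low[5]=?,low[6]=?,low[7]=1); scc=(scc[0]=?,scc[1]=?,scc[2]=?,scc[3]=?,scc[4]=?,scc[5]=?,scc[6]=?,scc[7]=?)
step 2: low=(low[0]=0,low[1]=0,low[2]=?,low[3]=0,low[4]=4,low[5]=?,low[6]=?,low[7]=0); scc=(scc[0]=?,scc[1]=?,scc[2]=?,scc[3]=?,scc[4]=0,scc[5]=?,scc[6]=?,scc[7]=?)
step 3: low=(low[0]=0,low[1]=0,low[2]=?,low[3]=0,low[4]=4,low[5]=?,low[6]=?,low[7]=0); scc=(scc[0]=?,scc[1]=?,scc[2]=?,scc[3]=?,scc[4]=0,scc[5]=?,scc[6]=?,scc[7]=?)
step 4: low=(low[0]=0,low[1]=0,low[2]=?,low[3]=0,low[4]=4,low[5]=0,low[6]=?,low[7]=0); scc=(scc[0]=?,scc[1]=?,scc[2]=?,scc[3]=?,scc[4]=0,scc[5]=?,scc[6]=?,scc[7]=?)
step 5: low=(low[0]=0,low[1]=0,low[2]=?,low[3]=0,low[4]=4,low[5]=0,low[6]=?,low[7]=0); scc=(scc[0]=?,scc[1]=?,scc[2]=?,scc[3]=?,scc[4]=0,scc[5]=?,scc[6]=?,scc[7]=?)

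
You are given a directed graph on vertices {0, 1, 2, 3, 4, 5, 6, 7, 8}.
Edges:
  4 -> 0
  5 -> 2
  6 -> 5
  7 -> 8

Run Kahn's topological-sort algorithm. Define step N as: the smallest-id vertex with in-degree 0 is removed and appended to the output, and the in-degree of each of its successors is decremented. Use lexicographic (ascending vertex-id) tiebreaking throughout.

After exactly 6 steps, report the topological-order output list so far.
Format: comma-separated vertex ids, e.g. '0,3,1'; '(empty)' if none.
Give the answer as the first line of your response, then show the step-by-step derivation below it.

1,3,4,0,6,5

step 1: output 1; order=[1]; indeg=(1,0,1,0,0,1,0,0,1)
step 2: output 3; order=[1,3]; indeg=(1,0,1,0,0,1,0,0,1)
step 3: output 4; order=[1,3,4]; indeg=(0,0,1,0,0,1,0,0,1)
step 4: output 0; order=[1,3,4,0]; indeg=(0,0,1,0,0,1,0,0,1)
step 5: output 6; order=[1,3,4,0,6]; indeg=(0,0,1,0,0,0,0,0,1)
step 6: output 5; order=[1,3,4,0,6,5]; indeg=(0,0,0,0,0,0,0,0,1)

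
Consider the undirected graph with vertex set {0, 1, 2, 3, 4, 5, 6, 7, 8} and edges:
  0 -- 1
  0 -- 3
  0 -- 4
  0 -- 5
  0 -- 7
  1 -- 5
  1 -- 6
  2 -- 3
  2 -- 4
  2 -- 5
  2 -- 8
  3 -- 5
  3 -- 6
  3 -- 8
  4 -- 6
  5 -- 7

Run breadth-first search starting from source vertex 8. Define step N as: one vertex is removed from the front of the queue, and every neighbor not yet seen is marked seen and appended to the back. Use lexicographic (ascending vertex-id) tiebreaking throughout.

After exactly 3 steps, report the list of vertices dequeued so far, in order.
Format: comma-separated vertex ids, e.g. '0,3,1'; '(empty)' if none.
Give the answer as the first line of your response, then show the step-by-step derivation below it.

8,2,3

step 1: dequeue 8; queue=[2,3]; order=8
step 2: dequeue 2; queue=[3,4,5]; order=8,2
step 3: dequeue 3; queue=[4,5,0,6]; order=8,2,3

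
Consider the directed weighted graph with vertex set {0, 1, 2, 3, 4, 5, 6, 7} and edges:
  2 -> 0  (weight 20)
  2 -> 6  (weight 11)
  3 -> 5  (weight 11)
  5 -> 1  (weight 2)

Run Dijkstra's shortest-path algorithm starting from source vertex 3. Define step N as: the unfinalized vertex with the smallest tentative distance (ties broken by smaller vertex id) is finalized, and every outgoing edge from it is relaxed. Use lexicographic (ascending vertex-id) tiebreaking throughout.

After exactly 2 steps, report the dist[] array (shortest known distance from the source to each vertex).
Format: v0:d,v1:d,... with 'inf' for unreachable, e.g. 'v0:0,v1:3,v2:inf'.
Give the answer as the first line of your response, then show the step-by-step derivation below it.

v0:inf,v1:13,v2:inf,v3:0,v4:inf,v5:11,v6:inf,v7:inf

step 1: dist = v0:inf,v1:inf,v2:inf,v3:0,v4:inf,v5:11,v6:inf,v7:inf
step 2: dist = v0:inf,v1:13,v2:inf,v3:0,v4:inf,v5:11,v6:inf,v7:inf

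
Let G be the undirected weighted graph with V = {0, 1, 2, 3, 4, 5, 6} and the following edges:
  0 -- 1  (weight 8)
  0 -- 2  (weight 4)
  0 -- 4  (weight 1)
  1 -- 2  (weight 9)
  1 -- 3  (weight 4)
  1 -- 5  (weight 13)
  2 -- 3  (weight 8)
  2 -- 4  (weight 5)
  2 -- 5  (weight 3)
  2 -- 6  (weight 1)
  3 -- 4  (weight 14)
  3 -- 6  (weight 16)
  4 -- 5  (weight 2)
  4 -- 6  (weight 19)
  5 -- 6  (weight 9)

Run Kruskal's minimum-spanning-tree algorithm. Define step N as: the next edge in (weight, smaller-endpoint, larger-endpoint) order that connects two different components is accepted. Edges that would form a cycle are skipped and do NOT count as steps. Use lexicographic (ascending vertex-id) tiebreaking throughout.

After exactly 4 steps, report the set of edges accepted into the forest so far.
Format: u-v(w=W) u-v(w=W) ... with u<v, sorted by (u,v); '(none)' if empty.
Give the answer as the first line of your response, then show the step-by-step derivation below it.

0-4(w=1) 2-5(w=3) 2-6(w=1) 4-5(w=2)

step 1: add edge 0-4 (w=1); MST = {0-4(w=1)}
step 2: add edge 2-6 (w=1); MST = {0-4(w=1) 2-6(w=1)}
step 3: add edge 4-5 (w=2); MST = {0-4(w=1) 2-6(w=1) 4-5(w=2)}
step 4: add edge 2-5 (w=3); MST = {0-4(w=1) 2-5(w=3) 2-6(w=1) 4-5(w=2)}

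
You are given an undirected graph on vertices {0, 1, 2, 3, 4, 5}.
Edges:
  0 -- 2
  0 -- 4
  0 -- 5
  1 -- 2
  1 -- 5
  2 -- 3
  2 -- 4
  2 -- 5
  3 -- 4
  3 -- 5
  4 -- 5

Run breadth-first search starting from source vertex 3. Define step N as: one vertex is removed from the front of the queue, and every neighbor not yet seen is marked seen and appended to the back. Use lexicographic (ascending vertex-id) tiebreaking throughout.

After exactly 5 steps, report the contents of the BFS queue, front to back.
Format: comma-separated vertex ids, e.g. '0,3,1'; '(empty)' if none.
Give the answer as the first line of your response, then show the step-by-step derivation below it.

1

step 1: dequeue 3; queue=[2,4,5]; order=3
step 2: dequeue 2; queue=[4,5,0,1]; order=3,2
step 3: dequeue 4; queue=[5,0,1]; order=3,2,4
step 4: dequeue 5; queue=[0,1]; order=3,2,4,5
step 5: dequeue 0; queue=[1]; order=3,2,4,5,0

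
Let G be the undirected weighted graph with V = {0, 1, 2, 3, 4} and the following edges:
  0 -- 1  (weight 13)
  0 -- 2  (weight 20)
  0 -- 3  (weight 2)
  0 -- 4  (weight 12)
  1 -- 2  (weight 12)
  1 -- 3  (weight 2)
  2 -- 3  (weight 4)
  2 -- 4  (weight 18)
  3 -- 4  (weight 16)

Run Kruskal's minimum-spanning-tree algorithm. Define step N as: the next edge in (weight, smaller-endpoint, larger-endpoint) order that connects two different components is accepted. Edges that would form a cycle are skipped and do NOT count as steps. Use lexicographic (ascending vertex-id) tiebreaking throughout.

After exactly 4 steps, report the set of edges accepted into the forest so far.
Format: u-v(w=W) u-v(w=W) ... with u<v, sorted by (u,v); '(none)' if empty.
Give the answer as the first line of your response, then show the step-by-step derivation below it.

0-3(w=2) 0-4(w=12) 1-3(w=2) 2-3(w=4)

step 1: add edge 0-3 (w=2); MST = {0-3(w=2)}
step 2: add edge 1-3 (w=2); MST = {0-3(w=2) 1-3(w=2)}
step 3: add edge 2-3 (w=4); MST = {0-3(w=2) 1-3(w=2) 2-3(w=4)}
step 4: add edge 0-4 (w=12); MST = {0-3(w=2) 0-4(w=12) 1-3(w=2) 2-3(w=4)}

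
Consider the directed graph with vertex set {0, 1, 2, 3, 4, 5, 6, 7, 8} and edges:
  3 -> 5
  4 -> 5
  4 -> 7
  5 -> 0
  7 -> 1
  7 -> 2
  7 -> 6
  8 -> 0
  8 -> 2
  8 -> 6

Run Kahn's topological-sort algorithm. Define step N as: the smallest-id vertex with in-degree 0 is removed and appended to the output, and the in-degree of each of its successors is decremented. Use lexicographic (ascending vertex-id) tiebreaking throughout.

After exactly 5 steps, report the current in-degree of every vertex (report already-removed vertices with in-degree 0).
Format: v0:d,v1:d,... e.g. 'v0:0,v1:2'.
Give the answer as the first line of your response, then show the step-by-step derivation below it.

v0:1,v1:0,v2:1,v3:0,v4:0,v5:0,v6:1,v7:0,v8:0

step 1: output 3; order=[3]; indeg=(2,1,2,0,0,1,2,1,0)
step 2: output 4; order=[3,4]; indeg=(2,1,2,0,0,0,2,0,0)
step 3: output 5; order=[3,4,5]; indeg=(1,1,2,0,0,0,2,0,0)
step 4: output 7; order=[3,4,5,7]; indeg=(1,0,1,0,0,0,1,0,0)
step 5: output 1; order=[3,4,5,7,1]; indeg=(1,0,1,0,0,0,1,0,0)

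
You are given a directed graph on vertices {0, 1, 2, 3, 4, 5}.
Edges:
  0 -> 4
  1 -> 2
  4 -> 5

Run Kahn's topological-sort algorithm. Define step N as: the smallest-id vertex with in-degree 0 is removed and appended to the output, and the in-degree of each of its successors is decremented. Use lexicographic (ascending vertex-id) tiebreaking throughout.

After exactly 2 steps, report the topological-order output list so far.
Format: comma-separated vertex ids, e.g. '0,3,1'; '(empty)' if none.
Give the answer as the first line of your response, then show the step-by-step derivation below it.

0,1

step 1: output 0; order=[0]; indeg=(0,0,1,0,0,1)
step 2: output 1; order=[0,1]; indeg=(0,0,0,0,0,1)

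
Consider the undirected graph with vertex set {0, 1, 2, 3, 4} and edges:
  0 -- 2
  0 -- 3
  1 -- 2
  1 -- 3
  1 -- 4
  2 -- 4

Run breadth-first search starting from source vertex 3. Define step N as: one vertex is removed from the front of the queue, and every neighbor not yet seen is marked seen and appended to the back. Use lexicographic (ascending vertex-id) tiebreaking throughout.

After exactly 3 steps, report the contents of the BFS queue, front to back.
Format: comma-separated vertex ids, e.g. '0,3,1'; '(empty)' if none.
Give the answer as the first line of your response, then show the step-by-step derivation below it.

2,4

step 1: dequeue 3; queue=[0,1]; order=3
step 2: dequeue 0; queue=[1,2]; order=3,0
step 3: dequeue 1; queue=[2,4]; order=3,0,1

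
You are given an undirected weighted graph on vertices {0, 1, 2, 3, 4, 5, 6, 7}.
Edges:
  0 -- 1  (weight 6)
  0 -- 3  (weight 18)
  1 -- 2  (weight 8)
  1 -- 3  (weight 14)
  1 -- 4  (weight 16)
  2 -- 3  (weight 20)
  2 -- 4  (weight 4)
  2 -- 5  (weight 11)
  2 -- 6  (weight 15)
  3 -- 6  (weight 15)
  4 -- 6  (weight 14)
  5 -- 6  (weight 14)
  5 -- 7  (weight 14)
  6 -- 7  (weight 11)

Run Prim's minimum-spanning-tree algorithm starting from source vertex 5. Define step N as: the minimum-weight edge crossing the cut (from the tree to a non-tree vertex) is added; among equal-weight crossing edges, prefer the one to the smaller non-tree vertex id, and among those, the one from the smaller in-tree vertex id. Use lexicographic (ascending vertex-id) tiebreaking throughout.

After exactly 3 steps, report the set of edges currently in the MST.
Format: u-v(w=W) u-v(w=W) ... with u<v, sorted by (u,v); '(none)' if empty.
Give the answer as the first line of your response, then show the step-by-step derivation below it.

1-2(w=8) 2-4(w=4) 2-5(w=11)

step 1: add edge 2-5 (w=11); MST = {2-5(w=11)}
step 2: add edge 2-4 (w=4); MST = {2-4(w=4) 2-5(w=11)}
step 3: add edge 1-2 (w=8); MST = {1-2(w=8) 2-4(w=4) 2-5(w=11)}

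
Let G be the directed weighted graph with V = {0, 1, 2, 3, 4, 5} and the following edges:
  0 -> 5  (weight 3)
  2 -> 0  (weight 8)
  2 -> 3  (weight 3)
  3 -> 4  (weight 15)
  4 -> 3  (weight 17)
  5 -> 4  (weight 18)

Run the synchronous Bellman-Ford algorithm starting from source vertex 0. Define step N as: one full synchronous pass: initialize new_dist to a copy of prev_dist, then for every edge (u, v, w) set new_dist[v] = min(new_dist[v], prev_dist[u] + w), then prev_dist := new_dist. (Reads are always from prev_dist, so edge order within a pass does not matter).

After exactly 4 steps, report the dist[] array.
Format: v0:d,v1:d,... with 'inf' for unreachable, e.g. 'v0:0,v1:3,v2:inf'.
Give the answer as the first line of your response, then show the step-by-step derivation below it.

v0:0,v1:inf,v2:inf,v3:38,v4:21,v5:3

step 1: dist = v0:0,v1:inf,v2:inf,v3:inf,v4:inf,v5:3
step 2: dist = v0:0,v1:inf,v2:inf,v3:inf,v4:21,v5:3
step 3: dist = v0:0,v1:inf,v2:inf,v3:38,v4:21,v5:3
step 4: dist = v0:0,v1:inf,v2:inf,v3:38,v4:21,v5:3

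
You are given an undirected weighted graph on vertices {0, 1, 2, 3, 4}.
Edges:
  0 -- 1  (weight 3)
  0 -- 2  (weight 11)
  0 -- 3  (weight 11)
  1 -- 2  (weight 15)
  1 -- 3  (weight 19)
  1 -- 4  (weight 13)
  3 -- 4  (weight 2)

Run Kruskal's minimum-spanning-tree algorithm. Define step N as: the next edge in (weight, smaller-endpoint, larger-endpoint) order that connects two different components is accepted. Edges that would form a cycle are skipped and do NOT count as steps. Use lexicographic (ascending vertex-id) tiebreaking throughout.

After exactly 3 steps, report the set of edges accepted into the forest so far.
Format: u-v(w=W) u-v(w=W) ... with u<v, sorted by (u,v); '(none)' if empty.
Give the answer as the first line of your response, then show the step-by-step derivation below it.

0-1(w=3) 0-2(w=11) 3-4(w=2)

step 1: add edge 3-4 (w=2); MST = {3-4(w=2)}
step 2: add edge 0-1 (w=3); MST = {0-1(w=3) 3-4(w=2)}
step 3: add edge 0-2 (w=11); MST = {0-1(w=3) 0-2(w=11) 3-4(w=2)}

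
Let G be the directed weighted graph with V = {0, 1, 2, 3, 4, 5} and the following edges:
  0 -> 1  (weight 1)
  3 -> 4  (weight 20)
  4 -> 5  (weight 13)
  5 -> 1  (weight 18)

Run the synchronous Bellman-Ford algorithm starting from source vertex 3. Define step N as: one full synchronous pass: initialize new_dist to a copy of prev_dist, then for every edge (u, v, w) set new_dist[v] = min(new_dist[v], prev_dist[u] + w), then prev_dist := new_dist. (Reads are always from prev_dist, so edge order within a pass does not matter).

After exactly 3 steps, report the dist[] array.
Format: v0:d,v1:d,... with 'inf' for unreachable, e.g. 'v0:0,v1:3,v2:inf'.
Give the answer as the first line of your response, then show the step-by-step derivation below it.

v0:inf,v1:51,v2:inf,v3:0,v4:20,v5:33

step 1: dist = v0:inf,v1:inf,v2:inf,v3:0,v4:20,v5:inf
step 2: dist = v0:inf,v1:inf,v2:inf,v3:0,v4:20,v5:33
step 3: dist = v0:inf,v1:51,v2:inf,v3:0,v4:20,v5:33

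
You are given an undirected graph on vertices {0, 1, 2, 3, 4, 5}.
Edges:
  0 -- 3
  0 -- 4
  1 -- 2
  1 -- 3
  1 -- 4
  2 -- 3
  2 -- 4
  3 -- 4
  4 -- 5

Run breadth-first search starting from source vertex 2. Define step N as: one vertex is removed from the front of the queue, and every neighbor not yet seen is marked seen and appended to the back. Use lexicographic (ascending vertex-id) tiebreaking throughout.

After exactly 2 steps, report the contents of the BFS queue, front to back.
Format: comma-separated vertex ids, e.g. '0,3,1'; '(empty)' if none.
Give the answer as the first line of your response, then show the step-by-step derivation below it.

3,4

step 1: dequeue 2; queue=[1,3,4]; order=2
step 2: dequeue 1; queue=[3,4]; order=2,1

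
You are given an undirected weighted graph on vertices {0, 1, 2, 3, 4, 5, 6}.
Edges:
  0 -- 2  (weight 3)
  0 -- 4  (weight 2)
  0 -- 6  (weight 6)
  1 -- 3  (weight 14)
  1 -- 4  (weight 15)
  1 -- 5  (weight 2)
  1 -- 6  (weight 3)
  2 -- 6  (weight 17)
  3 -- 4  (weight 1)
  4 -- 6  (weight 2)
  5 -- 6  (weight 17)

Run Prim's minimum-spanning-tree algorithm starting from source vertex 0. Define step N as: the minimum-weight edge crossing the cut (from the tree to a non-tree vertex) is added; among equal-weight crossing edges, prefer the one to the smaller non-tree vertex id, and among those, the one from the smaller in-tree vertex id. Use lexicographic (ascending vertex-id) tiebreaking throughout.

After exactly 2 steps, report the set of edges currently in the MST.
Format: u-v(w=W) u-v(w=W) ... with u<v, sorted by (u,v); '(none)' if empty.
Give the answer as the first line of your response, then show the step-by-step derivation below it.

0-4(w=2) 3-4(w=1)

step 1: add edge 0-4 (w=2); MST = {0-4(w=2)}
step 2: add edge 3-4 (w=1); MST = {0-4(w=2) 3-4(w=1)}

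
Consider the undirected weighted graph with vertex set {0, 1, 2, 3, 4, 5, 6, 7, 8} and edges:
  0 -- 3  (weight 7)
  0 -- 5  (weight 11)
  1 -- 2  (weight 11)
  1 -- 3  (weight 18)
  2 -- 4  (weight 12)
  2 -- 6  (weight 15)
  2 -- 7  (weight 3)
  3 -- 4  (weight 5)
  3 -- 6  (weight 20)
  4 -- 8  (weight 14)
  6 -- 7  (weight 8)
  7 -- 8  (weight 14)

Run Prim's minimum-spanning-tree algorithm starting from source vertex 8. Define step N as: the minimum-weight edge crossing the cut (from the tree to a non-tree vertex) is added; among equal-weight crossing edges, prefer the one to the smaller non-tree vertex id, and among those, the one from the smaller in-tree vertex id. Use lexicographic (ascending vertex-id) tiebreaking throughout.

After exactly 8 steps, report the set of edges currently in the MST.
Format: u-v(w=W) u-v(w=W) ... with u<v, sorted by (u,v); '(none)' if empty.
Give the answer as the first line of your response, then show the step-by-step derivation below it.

0-3(w=7) 0-5(w=11) 1-2(w=11) 2-4(w=12) 2-7(w=3) 3-4(w=5) 4-8(w=14) 6-7(w=8)

step 1: add edge 4-8 (w=14); MST = {4-8(w=14)}
step 2: add edge 3-4 (w=5); MST = {3-4(w=5) 4-8(w=14)}
step 3: add edge 0-3 (w=7); MST = {0-3(w=7) 3-4(w=5) 4-8(w=14)}
step 4: add edge 0-5 (w=11); MST = {0-3(w=7) 0-5(w=11) 3-4(w=5) 4-8(w=14)}
step 5: add edge 2-4 (w=12); MST = {0-3(w=7) 0-5(w=11) 2-4(w=12) 3-4(w=5) 4-8(w=14)}
step 6: add edge 2-7 (w=3); MST = {0-3(w=7) 0-5(w=11) 2-4(w=12) 2-7(w=3) 3-4(w=5) 4-8(w=14)}
step 7: add edge 6-7 (w=8); MST = {0-3(w=7) 0-5(w=11) 2-4(w=12) 2-7(w=3) 3-4(w=5) 4-8(w=14) 6-7(w=8)}
step 8: add edge 1-2 (w=11); MST = {0-3(w=7) 0-5(w=11) 1-2(w=11) 2-4(w=12) 2-7(w=3) 3-4(w=5) 4-8(w=14) 6-7(w=8)}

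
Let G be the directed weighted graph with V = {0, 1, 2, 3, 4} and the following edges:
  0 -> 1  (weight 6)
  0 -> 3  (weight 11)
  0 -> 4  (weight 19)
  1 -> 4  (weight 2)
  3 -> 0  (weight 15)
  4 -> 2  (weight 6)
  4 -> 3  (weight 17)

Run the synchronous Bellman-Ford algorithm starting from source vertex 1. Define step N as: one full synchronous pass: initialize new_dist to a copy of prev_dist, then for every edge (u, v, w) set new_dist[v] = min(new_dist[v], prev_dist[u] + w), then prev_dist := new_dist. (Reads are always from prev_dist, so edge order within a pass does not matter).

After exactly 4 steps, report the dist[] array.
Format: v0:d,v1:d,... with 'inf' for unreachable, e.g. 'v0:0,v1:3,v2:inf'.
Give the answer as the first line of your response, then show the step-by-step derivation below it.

v0:34,v1:0,v2:8,v3:19,v4:2

step 1: dist = v0:inf,v1:0,v2:inf,v3:inf,v4:2
step 2: dist = v0:inf,v1:0,v2:8,v3:19,v4:2
step 3: dist = v0:34,v1:0,v2:8,v3:19,v4:2
step 4: dist = v0:34,v1:0,v2:8,v3:19,v4:2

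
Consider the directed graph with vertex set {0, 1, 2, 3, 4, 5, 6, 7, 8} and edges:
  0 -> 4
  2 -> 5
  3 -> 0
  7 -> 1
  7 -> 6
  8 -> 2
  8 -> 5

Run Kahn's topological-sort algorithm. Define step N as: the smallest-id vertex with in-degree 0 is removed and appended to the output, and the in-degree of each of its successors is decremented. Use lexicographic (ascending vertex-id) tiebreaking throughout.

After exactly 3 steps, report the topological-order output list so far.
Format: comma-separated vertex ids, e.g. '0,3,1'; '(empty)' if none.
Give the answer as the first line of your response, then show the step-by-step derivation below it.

3,0,4

step 1: output 3; order=[3]; indeg=(0,1,1,0,1,2,1,0,0)
step 2: output 0; order=[3,0]; indeg=(0,1,1,0,0,2,1,0,0)
step 3: output 4; order=[3,0,4]; indeg=(0,1,1,0,0,2,1,0,0)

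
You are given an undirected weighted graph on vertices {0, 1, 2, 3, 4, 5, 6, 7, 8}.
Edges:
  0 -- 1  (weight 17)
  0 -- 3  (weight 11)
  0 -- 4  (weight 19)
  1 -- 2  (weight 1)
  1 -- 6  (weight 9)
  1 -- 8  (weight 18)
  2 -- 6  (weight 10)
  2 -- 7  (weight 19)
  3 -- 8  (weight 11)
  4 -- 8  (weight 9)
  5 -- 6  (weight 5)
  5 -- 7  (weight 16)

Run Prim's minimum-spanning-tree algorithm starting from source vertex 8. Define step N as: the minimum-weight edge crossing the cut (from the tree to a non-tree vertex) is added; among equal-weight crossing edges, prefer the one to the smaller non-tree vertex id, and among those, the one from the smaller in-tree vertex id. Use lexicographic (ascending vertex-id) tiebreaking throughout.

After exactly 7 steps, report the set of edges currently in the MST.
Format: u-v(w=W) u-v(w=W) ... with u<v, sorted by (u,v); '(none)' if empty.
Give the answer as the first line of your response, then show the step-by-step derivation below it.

0-1(w=17) 0-3(w=11) 1-2(w=1) 1-6(w=9) 3-8(w=11) 4-8(w=9) 5-6(w=5)

step 1: add edge 4-8 (w=9); MST = {4-8(w=9)}
step 2: add edge 3-8 (w=11); MST = {3-8(w=11) 4-8(w=9)}
step 3: add edge 0-3 (w=11); MST = {0-3(w=11) 3-8(w=11) 4-8(w=9)}
step 4: add edge 0-1 (w=17); MST = {0-1(w=17) 0-3(w=11) 3-8(w=11) 4-8(w=9)}
step 5: add edge 1-2 (w=1); MST = {0-1(w=17) 0-3(w=11) 1-2(w=1) 3-8(w=11) 4-8(w=9)}
step 6: add edge 1-6 (w=9); MST = {0-1(w=17) 0-3(w=11) 1-2(w=1) 1-6(w=9) 3-8(w=11) 4-8(w=9)}
step 7: add edge 5-6 (w=5); MST = {0-1(w=17) 0-3(w=11) 1-2(w=1) 1-6(w=9) 3-8(w=11) 4-8(w=9) 5-6(w=5)}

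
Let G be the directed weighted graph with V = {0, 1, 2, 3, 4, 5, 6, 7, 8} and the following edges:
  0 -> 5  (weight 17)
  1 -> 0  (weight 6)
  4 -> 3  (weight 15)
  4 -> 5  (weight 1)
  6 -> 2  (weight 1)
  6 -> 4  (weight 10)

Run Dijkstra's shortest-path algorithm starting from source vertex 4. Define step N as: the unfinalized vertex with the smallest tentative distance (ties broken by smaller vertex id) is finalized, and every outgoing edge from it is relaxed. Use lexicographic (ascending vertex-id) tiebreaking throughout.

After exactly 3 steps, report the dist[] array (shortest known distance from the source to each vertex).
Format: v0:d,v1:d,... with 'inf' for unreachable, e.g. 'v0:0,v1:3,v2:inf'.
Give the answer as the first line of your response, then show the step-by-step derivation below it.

v0:inf,v1:inf,v2:inf,v3:15,v4:0,v5:1,v6:inf,v7:inf,v8:inf

step 1: dist = v0:inf,v1:inf,v2:inf,v3:15,v4:0,v5:1,v6:inf,v7:inf,v8:inf
step 2: dist = v0:inf,v1:inf,v2:inf,v3:15,v4:0,v5:1,v6:inf,v7:inf,v8:inf
step 3: dist = v0:inf,v1:inf,v2:inf,v3:15,v4:0,v5:1,v6:inf,v7:inf,v8:inf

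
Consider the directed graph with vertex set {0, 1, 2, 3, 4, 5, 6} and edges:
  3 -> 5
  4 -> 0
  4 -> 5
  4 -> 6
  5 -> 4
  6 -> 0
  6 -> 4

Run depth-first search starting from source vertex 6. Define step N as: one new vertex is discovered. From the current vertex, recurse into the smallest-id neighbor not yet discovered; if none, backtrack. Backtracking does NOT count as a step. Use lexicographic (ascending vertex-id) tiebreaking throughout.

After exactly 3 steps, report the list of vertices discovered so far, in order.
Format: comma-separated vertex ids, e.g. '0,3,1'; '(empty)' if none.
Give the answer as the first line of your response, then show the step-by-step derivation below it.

6,0,4

step 1: discover 6; path=6; order=6
step 2: discover 0; path=6>0; order=6,0
step 3: discover 4; path=6>4; order=6,0,4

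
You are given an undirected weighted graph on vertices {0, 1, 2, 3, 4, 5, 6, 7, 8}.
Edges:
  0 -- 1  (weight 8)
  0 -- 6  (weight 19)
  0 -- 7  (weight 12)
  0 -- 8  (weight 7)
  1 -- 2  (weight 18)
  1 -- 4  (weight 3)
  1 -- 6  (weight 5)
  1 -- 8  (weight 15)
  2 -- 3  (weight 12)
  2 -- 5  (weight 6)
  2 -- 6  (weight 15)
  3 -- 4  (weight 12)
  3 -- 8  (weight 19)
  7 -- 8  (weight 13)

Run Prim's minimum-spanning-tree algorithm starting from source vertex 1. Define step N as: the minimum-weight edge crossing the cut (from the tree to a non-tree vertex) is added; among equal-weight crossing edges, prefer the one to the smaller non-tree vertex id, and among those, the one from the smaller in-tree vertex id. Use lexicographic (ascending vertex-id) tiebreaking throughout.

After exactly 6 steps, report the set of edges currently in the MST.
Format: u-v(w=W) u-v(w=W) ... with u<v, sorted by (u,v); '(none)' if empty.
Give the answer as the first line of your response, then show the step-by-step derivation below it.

0-1(w=8) 0-8(w=7) 1-4(w=3) 1-6(w=5) 2-3(w=12) 3-4(w=12)

step 1: add edge 1-4 (w=3); MST = {1-4(w=3)}
step 2: add edge 1-6 (w=5); MST = {1-4(w=3) 1-6(w=5)}
step 3: add edge 0-1 (w=8); MST = {0-1(w=8) 1-4(w=3) 1-6(w=5)}
step 4: add edge 0-8 (w=7); MST = {0-1(w=8) 0-8(w=7) 1-4(w=3) 1-6(w=5)}
step 5: add edge 3-4 (w=12); MST = {0-1(w=8) 0-8(w=7) 1-4(w=3) 1-6(w=5) 3-4(w=12)}
step 6: add edge 2-3 (w=12); MST = {0-1(w=8) 0-8(w=7) 1-4(w=3) 1-6(w=5) 2-3(w=12) 3-4(w=12)}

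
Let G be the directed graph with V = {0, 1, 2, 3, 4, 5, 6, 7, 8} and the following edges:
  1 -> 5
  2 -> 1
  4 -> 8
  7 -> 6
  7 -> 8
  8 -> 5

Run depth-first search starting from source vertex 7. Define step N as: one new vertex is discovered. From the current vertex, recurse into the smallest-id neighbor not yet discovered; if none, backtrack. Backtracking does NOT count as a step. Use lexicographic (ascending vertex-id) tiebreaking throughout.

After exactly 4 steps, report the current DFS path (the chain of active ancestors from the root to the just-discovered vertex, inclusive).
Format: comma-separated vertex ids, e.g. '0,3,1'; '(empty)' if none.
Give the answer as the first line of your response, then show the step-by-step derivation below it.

7,8,5

step 1: discover 7; path=7; order=7
step 2: discover 6; path=7>6; order=7,6
step 3: discover 8; path=7>8; order=7,6,8
step 4: discover 5; path=7>8>5; order=7,6,8,5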